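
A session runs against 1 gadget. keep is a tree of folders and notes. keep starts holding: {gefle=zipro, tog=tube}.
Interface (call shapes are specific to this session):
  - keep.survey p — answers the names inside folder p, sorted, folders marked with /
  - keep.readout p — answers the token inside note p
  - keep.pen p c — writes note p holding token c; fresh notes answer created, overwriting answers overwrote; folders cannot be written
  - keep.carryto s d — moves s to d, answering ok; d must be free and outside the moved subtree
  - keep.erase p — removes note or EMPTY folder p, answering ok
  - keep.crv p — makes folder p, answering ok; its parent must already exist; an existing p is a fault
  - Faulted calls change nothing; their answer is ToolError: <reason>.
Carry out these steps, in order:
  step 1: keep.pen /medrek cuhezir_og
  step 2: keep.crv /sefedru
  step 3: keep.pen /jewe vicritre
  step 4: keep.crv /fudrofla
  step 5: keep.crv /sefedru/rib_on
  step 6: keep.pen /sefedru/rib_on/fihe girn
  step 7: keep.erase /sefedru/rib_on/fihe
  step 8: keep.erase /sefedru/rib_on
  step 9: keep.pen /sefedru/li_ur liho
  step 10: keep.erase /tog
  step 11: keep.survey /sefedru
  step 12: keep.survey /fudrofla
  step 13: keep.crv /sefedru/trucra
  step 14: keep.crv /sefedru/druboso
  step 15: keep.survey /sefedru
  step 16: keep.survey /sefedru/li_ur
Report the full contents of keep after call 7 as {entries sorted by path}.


# keep.pen(p=/medrek, c=cuhezir_og) == created
# keep.crv(p=/sefedru) == ok
# keep.pen(p=/jewe, c=vicritre) == created
# keep.crv(p=/fudrofla) == ok
# keep.crv(p=/sefedru/rib_on) == ok
# keep.pen(p=/sefedru/rib_on/fihe, c=girn) == created
# keep.erase(p=/sefedru/rib_on/fihe) == ok
# keep.erase(p=/sefedru/rib_on) == ok
# keep.pen(p=/sefedru/li_ur, c=liho) == created
# keep.erase(p=/tog) == ok
# keep.survey(p=/sefedru) == [li_ur]
# keep.survey(p=/fudrofla) == []
# keep.crv(p=/sefedru/trucra) == ok
# keep.crv(p=/sefedru/druboso) == ok
# keep.survey(p=/sefedru) == [druboso/, li_ur, trucra/]
# keep.survey(p=/sefedru/li_ur) == ToolError: not a directory

Answer: {fudrofla/, gefle=zipro, jewe=vicritre, medrek=cuhezir_og, sefedru/, sefedru/rib_on/, tog=tube}


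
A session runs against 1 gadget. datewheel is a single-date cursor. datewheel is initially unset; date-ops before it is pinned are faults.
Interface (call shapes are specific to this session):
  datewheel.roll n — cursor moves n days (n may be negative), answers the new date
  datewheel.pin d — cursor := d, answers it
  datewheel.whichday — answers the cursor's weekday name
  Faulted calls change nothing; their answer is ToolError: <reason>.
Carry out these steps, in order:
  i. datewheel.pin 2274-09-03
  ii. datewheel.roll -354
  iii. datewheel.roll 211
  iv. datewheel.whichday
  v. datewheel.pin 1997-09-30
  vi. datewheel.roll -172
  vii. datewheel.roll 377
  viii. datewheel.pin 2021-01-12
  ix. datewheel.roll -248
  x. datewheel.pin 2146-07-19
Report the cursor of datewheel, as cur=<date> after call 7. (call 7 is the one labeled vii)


I invoke pin using 2274-09-03, yielding 2274-09-03.
I use roll using -354, and get 2273-09-14.
Next I call roll using 211, and get 2274-04-13.
Now I run whichday(), giving Monday.
Next I call pin using 1997-09-30, which returns 1997-09-30.
I run roll using -172, yielding 1997-04-11.
Calling roll using 377, → 1998-04-23.
I call pin using 2021-01-12, and get 2021-01-12.
I call roll using -248, giving 2020-05-09.
Now I run pin using 2146-07-19, — result: 2146-07-19.

Answer: cur=1998-04-23


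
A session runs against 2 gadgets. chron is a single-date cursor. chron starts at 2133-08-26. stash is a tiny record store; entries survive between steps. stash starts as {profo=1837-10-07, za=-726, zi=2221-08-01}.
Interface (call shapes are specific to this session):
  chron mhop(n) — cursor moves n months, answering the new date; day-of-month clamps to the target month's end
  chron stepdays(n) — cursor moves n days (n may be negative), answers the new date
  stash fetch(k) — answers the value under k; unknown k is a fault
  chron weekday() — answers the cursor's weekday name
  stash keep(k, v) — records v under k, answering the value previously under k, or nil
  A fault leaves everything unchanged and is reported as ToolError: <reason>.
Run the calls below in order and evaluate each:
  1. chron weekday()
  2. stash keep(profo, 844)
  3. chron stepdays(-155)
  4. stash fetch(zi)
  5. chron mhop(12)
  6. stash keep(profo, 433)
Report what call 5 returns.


Do: chron weekday[]
See: Wednesday
Do: stash keep[k=profo; v=844]
See: 1837-10-07
Do: chron stepdays[n=-155]
See: 2133-03-24
Do: stash fetch[k=zi]
See: 2221-08-01
Do: chron mhop[n=12]
See: 2134-03-24
Do: stash keep[k=profo; v=433]
See: 844

Answer: 2134-03-24


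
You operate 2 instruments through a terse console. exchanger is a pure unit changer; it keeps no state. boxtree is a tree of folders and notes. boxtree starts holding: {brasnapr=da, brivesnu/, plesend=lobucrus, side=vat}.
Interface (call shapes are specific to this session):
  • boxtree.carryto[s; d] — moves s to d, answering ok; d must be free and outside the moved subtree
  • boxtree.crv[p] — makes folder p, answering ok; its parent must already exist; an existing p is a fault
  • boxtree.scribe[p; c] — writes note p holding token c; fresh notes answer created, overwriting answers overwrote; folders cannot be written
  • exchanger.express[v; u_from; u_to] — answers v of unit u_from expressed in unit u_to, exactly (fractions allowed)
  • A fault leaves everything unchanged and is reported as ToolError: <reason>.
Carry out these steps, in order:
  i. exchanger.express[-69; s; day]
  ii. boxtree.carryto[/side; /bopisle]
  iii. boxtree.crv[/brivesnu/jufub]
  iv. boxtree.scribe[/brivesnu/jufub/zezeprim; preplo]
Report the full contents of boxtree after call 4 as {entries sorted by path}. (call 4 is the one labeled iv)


Answer: {bopisle=vat, brasnapr=da, brivesnu/, brivesnu/jufub/, brivesnu/jufub/zezeprim=preplo, plesend=lobucrus}

Derivation:
>>> exchanger.express v→-69 u_from→s u_to→day
[out] -23/28800
>>> boxtree.carryto s→/side d→/bopisle
[out] ok
>>> boxtree.crv p→/brivesnu/jufub
[out] ok
>>> boxtree.scribe p→/brivesnu/jufub/zezeprim c→preplo
[out] created


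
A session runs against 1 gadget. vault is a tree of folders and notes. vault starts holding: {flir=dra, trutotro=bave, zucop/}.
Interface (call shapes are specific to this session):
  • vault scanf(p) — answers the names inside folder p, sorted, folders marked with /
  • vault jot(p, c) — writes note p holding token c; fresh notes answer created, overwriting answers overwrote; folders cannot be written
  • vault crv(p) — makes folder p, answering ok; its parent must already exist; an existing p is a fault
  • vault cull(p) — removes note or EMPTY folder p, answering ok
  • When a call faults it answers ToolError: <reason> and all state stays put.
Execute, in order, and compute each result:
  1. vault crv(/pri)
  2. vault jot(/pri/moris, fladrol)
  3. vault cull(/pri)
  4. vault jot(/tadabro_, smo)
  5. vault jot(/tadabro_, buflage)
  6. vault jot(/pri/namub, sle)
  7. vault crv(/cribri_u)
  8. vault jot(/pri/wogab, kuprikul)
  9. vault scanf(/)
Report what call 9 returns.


-> vault crv(p=/pri)
<- ok
-> vault jot(p=/pri/moris, c=fladrol)
<- created
-> vault cull(p=/pri)
<- ToolError: not empty
-> vault jot(p=/tadabro_, c=smo)
<- created
-> vault jot(p=/tadabro_, c=buflage)
<- overwrote
-> vault jot(p=/pri/namub, c=sle)
<- created
-> vault crv(p=/cribri_u)
<- ok
-> vault jot(p=/pri/wogab, c=kuprikul)
<- created
-> vault scanf(p=/)
<- [cribri_u/, flir, pri/, tadabro_, trutotro, zucop/]

Answer: [cribri_u/, flir, pri/, tadabro_, trutotro, zucop/]


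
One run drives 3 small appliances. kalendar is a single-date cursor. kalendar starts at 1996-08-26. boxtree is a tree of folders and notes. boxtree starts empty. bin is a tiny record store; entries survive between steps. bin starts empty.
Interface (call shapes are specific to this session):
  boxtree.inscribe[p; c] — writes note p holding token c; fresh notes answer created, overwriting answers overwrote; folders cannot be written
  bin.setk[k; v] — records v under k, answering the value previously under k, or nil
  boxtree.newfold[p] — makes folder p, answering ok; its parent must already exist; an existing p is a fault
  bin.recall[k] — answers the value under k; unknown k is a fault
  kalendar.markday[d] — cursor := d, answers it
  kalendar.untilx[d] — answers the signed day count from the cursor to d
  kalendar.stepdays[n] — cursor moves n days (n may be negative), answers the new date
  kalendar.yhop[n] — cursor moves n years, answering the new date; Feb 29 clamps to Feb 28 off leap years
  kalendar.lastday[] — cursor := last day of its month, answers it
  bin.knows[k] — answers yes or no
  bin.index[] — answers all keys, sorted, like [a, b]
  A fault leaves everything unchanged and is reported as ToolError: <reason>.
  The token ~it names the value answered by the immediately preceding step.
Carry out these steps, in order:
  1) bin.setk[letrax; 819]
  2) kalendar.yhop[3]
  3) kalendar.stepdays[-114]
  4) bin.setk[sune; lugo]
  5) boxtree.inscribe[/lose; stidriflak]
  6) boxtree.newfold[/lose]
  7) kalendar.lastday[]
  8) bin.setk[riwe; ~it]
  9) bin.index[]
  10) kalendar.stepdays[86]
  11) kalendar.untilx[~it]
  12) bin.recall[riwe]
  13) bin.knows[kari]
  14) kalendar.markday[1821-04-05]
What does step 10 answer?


Answer: 1999-08-25

Derivation:
·→ setk(k: letrax, v: 819)
·← nil
·→ yhop(n: 3)
·← 1999-08-26
·→ stepdays(n: -114)
·← 1999-05-04
·→ setk(k: sune, v: lugo)
·← nil
·→ inscribe(p: /lose, c: stidriflak)
·← created
·→ newfold(p: /lose)
·← ToolError: exists
·→ lastday()
·← 1999-05-31
·→ setk(k: riwe, v: ~it)
·← nil
·→ index()
·← [letrax, riwe, sune]
·→ stepdays(n: 86)
·← 1999-08-25
·→ untilx(d: ~it)
·← 0
·→ recall(k: riwe)
·← 1999-05-31
·→ knows(k: kari)
·← no
·→ markday(d: 1821-04-05)
·← 1821-04-05


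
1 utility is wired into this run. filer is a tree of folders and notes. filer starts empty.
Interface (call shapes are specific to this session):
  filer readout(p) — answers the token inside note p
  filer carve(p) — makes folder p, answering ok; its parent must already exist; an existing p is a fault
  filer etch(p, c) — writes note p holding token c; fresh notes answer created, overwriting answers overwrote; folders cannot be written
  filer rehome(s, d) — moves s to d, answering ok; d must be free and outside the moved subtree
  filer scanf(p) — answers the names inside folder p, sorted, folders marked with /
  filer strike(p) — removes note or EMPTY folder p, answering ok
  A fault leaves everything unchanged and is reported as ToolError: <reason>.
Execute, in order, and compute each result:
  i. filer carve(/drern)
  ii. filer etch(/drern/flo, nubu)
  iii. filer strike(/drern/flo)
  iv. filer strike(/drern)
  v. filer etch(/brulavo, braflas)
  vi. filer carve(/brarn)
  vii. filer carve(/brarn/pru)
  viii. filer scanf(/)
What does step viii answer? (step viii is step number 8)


Answer: [brarn/, brulavo]

Derivation:
Step: filer carve[p=/drern]
Result: ok
Step: filer etch[p=/drern/flo; c=nubu]
Result: created
Step: filer strike[p=/drern/flo]
Result: ok
Step: filer strike[p=/drern]
Result: ok
Step: filer etch[p=/brulavo; c=braflas]
Result: created
Step: filer carve[p=/brarn]
Result: ok
Step: filer carve[p=/brarn/pru]
Result: ok
Step: filer scanf[p=/]
Result: [brarn/, brulavo]


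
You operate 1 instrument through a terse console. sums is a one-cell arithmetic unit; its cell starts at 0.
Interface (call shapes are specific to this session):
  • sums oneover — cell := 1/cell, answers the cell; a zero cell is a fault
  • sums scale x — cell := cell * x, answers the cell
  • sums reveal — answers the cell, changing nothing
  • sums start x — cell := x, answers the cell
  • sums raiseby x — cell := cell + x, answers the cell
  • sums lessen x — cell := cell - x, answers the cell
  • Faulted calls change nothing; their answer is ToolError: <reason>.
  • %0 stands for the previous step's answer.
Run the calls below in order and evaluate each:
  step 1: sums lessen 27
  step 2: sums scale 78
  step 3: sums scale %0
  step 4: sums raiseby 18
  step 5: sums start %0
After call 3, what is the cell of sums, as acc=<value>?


% sums lessen x: 27
[out] -27
% sums scale x: 78
[out] -2106
% sums scale x: %0
[out] 4435236
% sums raiseby x: 18
[out] 4435254
% sums start x: %0
[out] 4435254

Answer: acc=4435236


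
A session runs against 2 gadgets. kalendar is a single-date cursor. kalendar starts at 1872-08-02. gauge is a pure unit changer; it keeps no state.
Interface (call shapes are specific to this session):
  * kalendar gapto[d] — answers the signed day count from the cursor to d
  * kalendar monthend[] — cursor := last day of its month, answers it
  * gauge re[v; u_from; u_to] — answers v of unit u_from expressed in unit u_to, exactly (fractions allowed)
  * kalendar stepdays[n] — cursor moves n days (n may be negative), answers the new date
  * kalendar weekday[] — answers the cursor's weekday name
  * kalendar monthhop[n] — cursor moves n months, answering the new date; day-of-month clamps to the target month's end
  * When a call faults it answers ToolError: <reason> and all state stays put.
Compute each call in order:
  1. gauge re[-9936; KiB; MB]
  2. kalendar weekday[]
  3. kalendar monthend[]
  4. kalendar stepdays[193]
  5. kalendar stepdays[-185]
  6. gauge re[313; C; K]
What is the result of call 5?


I try gauge re(-9936, KiB, MB), and get -158976/15625.
Using kalendar weekday(), and see Friday.
I invoke kalendar monthend, yielding 1872-08-31.
I invoke kalendar stepdays(193), giving 1873-03-12.
I try kalendar stepdays(-185): 1872-09-08.
Using gauge re(313, C, K), → 11723/20.

Answer: 1872-09-08


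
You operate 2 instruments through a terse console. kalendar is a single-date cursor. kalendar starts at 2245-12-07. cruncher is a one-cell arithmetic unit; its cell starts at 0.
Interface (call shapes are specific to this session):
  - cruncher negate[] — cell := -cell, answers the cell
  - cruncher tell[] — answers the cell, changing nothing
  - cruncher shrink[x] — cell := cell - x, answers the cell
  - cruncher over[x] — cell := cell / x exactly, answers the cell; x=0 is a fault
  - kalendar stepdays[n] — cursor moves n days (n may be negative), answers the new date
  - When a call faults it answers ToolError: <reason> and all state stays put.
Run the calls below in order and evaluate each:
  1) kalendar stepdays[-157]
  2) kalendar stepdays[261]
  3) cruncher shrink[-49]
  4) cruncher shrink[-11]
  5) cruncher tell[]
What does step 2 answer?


Answer: 2246-03-21

Derivation:
>>> kalendar stepdays n→-157
[out] 2245-07-03
>>> kalendar stepdays n→261
[out] 2246-03-21
>>> cruncher shrink x→-49
[out] 49
>>> cruncher shrink x→-11
[out] 60
>>> cruncher tell
[out] 60


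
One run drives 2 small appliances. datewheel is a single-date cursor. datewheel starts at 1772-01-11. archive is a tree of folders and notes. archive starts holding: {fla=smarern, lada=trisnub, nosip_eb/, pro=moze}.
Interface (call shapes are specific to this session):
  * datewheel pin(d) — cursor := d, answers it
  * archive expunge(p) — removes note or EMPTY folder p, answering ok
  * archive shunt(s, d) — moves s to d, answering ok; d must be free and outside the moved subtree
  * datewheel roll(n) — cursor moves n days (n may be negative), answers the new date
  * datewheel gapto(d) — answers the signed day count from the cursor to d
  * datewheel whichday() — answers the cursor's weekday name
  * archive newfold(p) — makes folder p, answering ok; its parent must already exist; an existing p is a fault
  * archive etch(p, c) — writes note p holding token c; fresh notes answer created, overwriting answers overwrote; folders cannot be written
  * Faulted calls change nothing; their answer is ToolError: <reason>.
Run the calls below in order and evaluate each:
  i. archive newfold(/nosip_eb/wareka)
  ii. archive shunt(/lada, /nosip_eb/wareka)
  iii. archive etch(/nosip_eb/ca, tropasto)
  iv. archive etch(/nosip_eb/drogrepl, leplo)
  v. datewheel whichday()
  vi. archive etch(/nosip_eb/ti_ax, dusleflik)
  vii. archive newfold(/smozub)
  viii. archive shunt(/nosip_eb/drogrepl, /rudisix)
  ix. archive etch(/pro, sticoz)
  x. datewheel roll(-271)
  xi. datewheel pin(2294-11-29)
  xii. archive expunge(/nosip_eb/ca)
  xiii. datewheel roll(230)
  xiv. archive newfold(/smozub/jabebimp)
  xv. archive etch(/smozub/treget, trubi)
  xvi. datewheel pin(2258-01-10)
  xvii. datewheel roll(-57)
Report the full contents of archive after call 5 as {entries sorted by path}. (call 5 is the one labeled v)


% archive newfold(p=/nosip_eb/wareka) ~> ok
% archive shunt(s=/lada, d=/nosip_eb/wareka) ~> ToolError: exists
% archive etch(p=/nosip_eb/ca, c=tropasto) ~> created
% archive etch(p=/nosip_eb/drogrepl, c=leplo) ~> created
% datewheel whichday() ~> Saturday
% archive etch(p=/nosip_eb/ti_ax, c=dusleflik) ~> created
% archive newfold(p=/smozub) ~> ok
% archive shunt(s=/nosip_eb/drogrepl, d=/rudisix) ~> ok
% archive etch(p=/pro, c=sticoz) ~> overwrote
% datewheel roll(n=-271) ~> 1771-04-15
% datewheel pin(d=2294-11-29) ~> 2294-11-29
% archive expunge(p=/nosip_eb/ca) ~> ok
% datewheel roll(n=230) ~> 2295-07-17
% archive newfold(p=/smozub/jabebimp) ~> ok
% archive etch(p=/smozub/treget, c=trubi) ~> created
% datewheel pin(d=2258-01-10) ~> 2258-01-10
% datewheel roll(n=-57) ~> 2257-11-14

Answer: {fla=smarern, lada=trisnub, nosip_eb/, nosip_eb/ca=tropasto, nosip_eb/drogrepl=leplo, nosip_eb/wareka/, pro=moze}


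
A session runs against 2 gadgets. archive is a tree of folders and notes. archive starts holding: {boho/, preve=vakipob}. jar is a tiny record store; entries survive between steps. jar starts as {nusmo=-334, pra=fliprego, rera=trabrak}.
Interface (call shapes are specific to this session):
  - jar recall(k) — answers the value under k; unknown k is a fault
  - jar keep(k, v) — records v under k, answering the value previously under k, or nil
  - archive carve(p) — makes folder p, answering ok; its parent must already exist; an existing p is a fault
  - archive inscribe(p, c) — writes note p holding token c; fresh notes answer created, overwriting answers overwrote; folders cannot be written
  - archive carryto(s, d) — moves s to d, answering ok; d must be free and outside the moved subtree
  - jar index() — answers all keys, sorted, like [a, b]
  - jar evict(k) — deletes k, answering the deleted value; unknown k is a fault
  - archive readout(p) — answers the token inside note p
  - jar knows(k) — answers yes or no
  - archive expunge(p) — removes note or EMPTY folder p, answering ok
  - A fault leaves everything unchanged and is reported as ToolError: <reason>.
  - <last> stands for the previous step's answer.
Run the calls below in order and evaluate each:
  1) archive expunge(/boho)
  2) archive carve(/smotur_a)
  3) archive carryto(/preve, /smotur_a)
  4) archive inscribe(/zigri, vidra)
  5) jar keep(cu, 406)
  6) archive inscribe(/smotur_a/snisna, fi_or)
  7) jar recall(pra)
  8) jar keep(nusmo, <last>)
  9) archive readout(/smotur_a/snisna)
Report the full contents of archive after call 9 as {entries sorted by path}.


Step: archive expunge[p=/boho]
Result: ok
Step: archive carve[p=/smotur_a]
Result: ok
Step: archive carryto[s=/preve; d=/smotur_a]
Result: ToolError: exists
Step: archive inscribe[p=/zigri; c=vidra]
Result: created
Step: jar keep[k=cu; v=406]
Result: nil
Step: archive inscribe[p=/smotur_a/snisna; c=fi_or]
Result: created
Step: jar recall[k=pra]
Result: fliprego
Step: jar keep[k=nusmo; v=<last>]
Result: -334
Step: archive readout[p=/smotur_a/snisna]
Result: fi_or

Answer: {preve=vakipob, smotur_a/, smotur_a/snisna=fi_or, zigri=vidra}


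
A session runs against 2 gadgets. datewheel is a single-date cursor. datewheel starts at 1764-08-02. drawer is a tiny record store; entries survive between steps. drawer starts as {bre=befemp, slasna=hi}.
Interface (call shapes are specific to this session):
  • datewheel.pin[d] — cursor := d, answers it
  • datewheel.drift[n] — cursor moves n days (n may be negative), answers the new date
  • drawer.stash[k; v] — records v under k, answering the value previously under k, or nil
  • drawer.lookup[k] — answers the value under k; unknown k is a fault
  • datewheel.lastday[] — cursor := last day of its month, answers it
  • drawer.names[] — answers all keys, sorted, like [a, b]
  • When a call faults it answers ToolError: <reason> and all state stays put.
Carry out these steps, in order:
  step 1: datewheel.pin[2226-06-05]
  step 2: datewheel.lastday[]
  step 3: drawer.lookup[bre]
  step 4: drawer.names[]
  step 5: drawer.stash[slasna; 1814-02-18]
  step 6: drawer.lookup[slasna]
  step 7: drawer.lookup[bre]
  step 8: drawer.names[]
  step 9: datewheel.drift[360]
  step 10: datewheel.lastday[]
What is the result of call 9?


Answer: 2227-06-25

Derivation:
Then datewheel.pin on d=2226-06-05, and see 2226-06-05.
Then datewheel.lastday, which returns 2226-06-30.
I call drawer.lookup on k=bre, → befemp.
I call drawer.names, which returns [bre, slasna].
Now I run drawer.stash on k=slasna, v=1814-02-18, yielding hi.
I use drawer.lookup on k=slasna, and observe 1814-02-18.
Then drawer.lookup on k=bre, — result: befemp.
I invoke drawer.names, yielding [bre, slasna].
I try datewheel.drift on n=360, and observe 2227-06-25.
I use datewheel.lastday, → 2227-06-30.


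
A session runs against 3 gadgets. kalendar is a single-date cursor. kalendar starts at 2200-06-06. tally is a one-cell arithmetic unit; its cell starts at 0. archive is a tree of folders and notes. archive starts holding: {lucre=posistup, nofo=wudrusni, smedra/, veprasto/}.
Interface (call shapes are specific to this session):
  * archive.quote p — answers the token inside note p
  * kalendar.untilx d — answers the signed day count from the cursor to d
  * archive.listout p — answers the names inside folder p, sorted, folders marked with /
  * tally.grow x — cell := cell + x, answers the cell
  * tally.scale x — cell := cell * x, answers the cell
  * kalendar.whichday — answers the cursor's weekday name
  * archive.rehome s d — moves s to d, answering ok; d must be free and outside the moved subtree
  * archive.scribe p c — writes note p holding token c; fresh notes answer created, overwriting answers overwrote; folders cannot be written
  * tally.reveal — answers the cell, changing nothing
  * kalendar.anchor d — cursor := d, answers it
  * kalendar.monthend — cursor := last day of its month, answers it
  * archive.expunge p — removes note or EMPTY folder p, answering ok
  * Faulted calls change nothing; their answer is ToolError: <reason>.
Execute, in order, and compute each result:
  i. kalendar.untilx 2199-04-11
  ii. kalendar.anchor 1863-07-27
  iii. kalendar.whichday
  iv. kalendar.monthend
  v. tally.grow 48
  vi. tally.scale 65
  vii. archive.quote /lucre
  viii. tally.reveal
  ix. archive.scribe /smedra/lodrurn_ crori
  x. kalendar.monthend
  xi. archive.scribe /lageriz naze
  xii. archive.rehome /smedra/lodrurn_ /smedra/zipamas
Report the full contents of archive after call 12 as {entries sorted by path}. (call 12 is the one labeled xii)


Answer: {lageriz=naze, lucre=posistup, nofo=wudrusni, smedra/, smedra/zipamas=crori, veprasto/}

Derivation:
;; 1. kalendar.untilx(d=2199-04-11) == -421
;; 2. kalendar.anchor(d=1863-07-27) == 1863-07-27
;; 3. kalendar.whichday() == Monday
;; 4. kalendar.monthend() == 1863-07-31
;; 5. tally.grow(x=48) == 48
;; 6. tally.scale(x=65) == 3120
;; 7. archive.quote(p=/lucre) == posistup
;; 8. tally.reveal() == 3120
;; 9. archive.scribe(p=/smedra/lodrurn_, c=crori) == created
;; 10. kalendar.monthend() == 1863-07-31
;; 11. archive.scribe(p=/lageriz, c=naze) == created
;; 12. archive.rehome(s=/smedra/lodrurn_, d=/smedra/zipamas) == ok


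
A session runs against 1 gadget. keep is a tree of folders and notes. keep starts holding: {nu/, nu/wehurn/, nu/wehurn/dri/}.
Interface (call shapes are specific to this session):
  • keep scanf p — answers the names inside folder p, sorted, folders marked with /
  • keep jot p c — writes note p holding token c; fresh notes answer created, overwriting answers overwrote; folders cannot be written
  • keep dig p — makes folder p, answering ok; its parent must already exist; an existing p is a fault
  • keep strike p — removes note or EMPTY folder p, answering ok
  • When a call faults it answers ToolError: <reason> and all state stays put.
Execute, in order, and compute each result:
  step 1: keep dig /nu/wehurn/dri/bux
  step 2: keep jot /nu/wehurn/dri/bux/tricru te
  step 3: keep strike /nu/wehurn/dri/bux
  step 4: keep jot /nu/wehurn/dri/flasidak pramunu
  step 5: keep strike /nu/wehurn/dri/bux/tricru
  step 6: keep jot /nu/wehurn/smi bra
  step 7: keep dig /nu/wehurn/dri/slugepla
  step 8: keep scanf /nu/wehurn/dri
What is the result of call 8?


% keep dig p='/nu/wehurn/dri/bux'
= ok
% keep jot p='/nu/wehurn/dri/bux/tricru' c='te'
= created
% keep strike p='/nu/wehurn/dri/bux'
= ToolError: not empty
% keep jot p='/nu/wehurn/dri/flasidak' c='pramunu'
= created
% keep strike p='/nu/wehurn/dri/bux/tricru'
= ok
% keep jot p='/nu/wehurn/smi' c='bra'
= created
% keep dig p='/nu/wehurn/dri/slugepla'
= ok
% keep scanf p='/nu/wehurn/dri'
= [bux/, flasidak, slugepla/]

Answer: [bux/, flasidak, slugepla/]


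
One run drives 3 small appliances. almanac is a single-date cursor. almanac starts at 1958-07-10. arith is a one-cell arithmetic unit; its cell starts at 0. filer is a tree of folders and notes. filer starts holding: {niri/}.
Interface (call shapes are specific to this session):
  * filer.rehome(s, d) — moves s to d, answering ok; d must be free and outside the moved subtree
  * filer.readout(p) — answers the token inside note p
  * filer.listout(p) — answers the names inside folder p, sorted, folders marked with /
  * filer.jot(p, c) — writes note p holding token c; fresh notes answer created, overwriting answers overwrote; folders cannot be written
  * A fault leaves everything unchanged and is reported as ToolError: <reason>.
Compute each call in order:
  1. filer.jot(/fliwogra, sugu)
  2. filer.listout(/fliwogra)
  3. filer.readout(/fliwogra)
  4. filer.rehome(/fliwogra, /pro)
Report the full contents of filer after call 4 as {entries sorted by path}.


Do: jot[p=/fliwogra; c=sugu]
See: created
Do: listout[p=/fliwogra]
See: ToolError: not a directory
Do: readout[p=/fliwogra]
See: sugu
Do: rehome[s=/fliwogra; d=/pro]
See: ok

Answer: {niri/, pro=sugu}


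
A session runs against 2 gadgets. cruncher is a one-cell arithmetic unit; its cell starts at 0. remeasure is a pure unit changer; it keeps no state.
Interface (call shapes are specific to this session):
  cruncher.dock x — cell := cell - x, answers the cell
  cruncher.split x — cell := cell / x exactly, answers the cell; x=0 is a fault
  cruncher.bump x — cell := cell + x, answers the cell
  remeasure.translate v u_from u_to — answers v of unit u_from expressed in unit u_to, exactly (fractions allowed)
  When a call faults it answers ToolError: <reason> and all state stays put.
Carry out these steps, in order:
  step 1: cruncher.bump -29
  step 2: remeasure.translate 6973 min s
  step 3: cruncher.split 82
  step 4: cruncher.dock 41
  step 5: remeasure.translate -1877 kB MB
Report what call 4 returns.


Answer: -3391/82

Derivation:
>> cruncher.bump(x=-29)
<< -29
>> remeasure.translate(v=6973, u_from=min, u_to=s)
<< 418380
>> cruncher.split(x=82)
<< -29/82
>> cruncher.dock(x=41)
<< -3391/82
>> remeasure.translate(v=-1877, u_from=kB, u_to=MB)
<< -1877/1000


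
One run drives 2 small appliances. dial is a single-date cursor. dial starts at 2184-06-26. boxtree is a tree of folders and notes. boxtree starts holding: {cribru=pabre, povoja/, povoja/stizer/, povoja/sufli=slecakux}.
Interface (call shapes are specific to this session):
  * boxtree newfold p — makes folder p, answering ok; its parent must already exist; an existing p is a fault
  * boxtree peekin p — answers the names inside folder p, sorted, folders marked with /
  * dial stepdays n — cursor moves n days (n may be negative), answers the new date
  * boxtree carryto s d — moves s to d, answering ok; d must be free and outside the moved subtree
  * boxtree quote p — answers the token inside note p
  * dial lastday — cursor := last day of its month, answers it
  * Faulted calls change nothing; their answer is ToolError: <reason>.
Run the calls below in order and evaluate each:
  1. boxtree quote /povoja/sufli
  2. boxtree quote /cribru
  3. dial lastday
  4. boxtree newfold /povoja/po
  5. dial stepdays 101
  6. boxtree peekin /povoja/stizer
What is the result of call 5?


Answer: 2184-10-09

Derivation:
% 1. boxtree quote(p='/povoja/sufli') : slecakux
% 2. boxtree quote(p='/cribru') : pabre
% 3. dial lastday() : 2184-06-30
% 4. boxtree newfold(p='/povoja/po') : ok
% 5. dial stepdays(n='101') : 2184-10-09
% 6. boxtree peekin(p='/povoja/stizer') : []


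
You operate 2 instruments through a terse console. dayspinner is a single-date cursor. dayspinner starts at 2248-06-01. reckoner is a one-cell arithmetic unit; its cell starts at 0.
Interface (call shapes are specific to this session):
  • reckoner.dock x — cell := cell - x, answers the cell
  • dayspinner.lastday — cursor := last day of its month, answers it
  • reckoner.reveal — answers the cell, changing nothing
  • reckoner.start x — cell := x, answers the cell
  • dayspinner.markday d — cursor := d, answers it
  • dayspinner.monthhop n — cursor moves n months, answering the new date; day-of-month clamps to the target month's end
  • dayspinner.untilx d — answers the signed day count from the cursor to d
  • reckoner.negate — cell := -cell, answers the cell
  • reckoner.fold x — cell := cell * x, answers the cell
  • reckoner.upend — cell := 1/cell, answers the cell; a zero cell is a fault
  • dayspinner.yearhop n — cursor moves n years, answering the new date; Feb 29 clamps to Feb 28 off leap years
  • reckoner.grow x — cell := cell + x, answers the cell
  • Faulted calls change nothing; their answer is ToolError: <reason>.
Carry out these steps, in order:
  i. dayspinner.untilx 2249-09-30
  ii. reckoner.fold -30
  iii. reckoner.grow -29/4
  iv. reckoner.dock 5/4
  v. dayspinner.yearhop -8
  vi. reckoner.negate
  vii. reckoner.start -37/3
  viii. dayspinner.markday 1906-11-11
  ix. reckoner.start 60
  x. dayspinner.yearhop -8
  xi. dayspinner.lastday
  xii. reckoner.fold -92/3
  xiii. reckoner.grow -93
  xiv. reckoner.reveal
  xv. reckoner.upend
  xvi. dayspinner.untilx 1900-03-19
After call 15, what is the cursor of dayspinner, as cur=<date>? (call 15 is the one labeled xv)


// dayspinner.untilx(d→2249-09-30) -> 486
// reckoner.fold(x→-30) -> 0
// reckoner.grow(x→-29/4) -> -29/4
// reckoner.dock(x→5/4) -> -17/2
// dayspinner.yearhop(n→-8) -> 2240-06-01
// reckoner.negate() -> 17/2
// reckoner.start(x→-37/3) -> -37/3
// dayspinner.markday(d→1906-11-11) -> 1906-11-11
// reckoner.start(x→60) -> 60
// dayspinner.yearhop(n→-8) -> 1898-11-11
// dayspinner.lastday() -> 1898-11-30
// reckoner.fold(x→-92/3) -> -1840
// reckoner.grow(x→-93) -> -1933
// reckoner.reveal() -> -1933
// reckoner.upend() -> -1/1933
// dayspinner.untilx(d→1900-03-19) -> 474

Answer: cur=1898-11-30


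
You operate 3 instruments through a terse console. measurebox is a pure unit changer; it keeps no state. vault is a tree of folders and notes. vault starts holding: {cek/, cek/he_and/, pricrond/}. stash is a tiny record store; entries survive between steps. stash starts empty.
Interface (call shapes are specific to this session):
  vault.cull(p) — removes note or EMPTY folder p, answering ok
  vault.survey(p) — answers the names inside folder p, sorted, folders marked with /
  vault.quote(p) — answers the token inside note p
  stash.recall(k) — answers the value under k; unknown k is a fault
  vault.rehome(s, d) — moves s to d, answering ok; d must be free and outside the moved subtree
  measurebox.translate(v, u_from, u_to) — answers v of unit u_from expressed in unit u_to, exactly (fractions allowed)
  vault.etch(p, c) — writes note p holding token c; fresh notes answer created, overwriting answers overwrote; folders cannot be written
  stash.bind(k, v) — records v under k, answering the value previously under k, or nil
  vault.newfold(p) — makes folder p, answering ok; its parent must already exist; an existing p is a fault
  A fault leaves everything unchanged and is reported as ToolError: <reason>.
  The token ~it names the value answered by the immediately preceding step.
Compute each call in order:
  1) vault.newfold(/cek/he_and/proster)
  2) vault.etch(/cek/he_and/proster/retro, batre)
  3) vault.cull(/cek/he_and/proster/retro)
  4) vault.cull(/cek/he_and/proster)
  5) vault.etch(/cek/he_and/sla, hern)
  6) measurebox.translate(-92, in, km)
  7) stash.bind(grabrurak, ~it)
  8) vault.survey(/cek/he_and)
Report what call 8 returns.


Answer: [sla]

Derivation:
> vault.newfold p→/cek/he_and/proster
[out] ok
> vault.etch p→/cek/he_and/proster/retro c→batre
[out] created
> vault.cull p→/cek/he_and/proster/retro
[out] ok
> vault.cull p→/cek/he_and/proster
[out] ok
> vault.etch p→/cek/he_and/sla c→hern
[out] created
> measurebox.translate v→-92 u_from→in u_to→km
[out] -2921/1250000
> stash.bind k→grabrurak v→~it
[out] nil
> vault.survey p→/cek/he_and
[out] [sla]


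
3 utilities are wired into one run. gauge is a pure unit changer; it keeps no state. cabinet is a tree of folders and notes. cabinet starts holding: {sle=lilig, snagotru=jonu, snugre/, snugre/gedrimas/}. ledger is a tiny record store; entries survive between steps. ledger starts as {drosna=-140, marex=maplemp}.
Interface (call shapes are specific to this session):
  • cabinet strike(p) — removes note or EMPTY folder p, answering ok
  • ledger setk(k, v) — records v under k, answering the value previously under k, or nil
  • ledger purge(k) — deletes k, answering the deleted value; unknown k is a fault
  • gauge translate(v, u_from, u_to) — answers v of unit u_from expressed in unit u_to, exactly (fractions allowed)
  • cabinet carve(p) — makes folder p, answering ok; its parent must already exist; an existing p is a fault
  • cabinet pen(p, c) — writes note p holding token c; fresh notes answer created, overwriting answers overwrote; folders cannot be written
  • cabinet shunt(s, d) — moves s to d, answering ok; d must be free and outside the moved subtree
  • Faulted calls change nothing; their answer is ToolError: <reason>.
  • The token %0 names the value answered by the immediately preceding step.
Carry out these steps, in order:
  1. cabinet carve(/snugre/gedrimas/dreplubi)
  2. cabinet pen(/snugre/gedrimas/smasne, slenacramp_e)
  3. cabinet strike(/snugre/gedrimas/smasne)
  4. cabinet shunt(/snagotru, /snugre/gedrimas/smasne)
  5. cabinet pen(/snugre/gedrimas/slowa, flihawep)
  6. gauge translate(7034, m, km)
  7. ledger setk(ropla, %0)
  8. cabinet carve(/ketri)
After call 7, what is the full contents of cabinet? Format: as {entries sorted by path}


-- 1. cabinet carve(p: /snugre/gedrimas/dreplubi) -> ok
-- 2. cabinet pen(p: /snugre/gedrimas/smasne, c: slenacramp_e) -> created
-- 3. cabinet strike(p: /snugre/gedrimas/smasne) -> ok
-- 4. cabinet shunt(s: /snagotru, d: /snugre/gedrimas/smasne) -> ok
-- 5. cabinet pen(p: /snugre/gedrimas/slowa, c: flihawep) -> created
-- 6. gauge translate(v: 7034, u_from: m, u_to: km) -> 3517/500
-- 7. ledger setk(k: ropla, v: %0) -> nil
-- 8. cabinet carve(p: /ketri) -> ok

Answer: {sle=lilig, snugre/, snugre/gedrimas/, snugre/gedrimas/dreplubi/, snugre/gedrimas/slowa=flihawep, snugre/gedrimas/smasne=jonu}


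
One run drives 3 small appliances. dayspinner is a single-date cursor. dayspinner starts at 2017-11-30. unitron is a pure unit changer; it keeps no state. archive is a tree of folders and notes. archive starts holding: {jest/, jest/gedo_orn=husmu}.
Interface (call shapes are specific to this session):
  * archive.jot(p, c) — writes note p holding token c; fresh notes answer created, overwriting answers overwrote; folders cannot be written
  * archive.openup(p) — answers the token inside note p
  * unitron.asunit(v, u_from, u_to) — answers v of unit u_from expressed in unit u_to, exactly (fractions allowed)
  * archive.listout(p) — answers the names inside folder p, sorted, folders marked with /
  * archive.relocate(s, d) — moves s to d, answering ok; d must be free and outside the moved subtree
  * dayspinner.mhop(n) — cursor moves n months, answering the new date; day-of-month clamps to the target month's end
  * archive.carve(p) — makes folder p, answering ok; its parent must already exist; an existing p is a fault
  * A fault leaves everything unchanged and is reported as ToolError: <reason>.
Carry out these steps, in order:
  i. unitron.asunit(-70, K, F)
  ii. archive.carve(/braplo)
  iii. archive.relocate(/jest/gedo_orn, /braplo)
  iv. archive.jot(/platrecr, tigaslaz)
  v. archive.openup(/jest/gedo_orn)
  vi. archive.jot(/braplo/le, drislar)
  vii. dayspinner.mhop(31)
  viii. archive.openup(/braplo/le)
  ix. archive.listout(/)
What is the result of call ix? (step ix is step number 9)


-> unitron.asunit(-70, K, F)
<- -58567/100
-> archive.carve(/braplo)
<- ok
-> archive.relocate(/jest/gedo_orn, /braplo)
<- ToolError: exists
-> archive.jot(/platrecr, tigaslaz)
<- created
-> archive.openup(/jest/gedo_orn)
<- husmu
-> archive.jot(/braplo/le, drislar)
<- created
-> dayspinner.mhop(31)
<- 2020-06-30
-> archive.openup(/braplo/le)
<- drislar
-> archive.listout(/)
<- [braplo/, jest/, platrecr]

Answer: [braplo/, jest/, platrecr]


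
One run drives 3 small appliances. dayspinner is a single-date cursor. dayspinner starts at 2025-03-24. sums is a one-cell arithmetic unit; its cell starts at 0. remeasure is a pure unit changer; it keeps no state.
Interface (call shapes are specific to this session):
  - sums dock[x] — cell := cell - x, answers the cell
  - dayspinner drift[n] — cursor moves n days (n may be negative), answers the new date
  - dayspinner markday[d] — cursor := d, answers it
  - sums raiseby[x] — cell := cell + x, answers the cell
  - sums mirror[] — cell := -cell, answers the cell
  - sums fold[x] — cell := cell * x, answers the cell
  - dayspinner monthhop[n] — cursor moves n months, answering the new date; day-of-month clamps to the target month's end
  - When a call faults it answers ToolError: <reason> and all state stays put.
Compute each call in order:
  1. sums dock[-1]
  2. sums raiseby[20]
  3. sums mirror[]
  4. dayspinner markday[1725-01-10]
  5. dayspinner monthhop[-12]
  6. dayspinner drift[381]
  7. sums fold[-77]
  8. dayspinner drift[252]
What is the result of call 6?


>> sums dock(x: -1)
<< 1
>> sums raiseby(x: 20)
<< 21
>> sums mirror()
<< -21
>> dayspinner markday(d: 1725-01-10)
<< 1725-01-10
>> dayspinner monthhop(n: -12)
<< 1724-01-10
>> dayspinner drift(n: 381)
<< 1725-01-25
>> sums fold(x: -77)
<< 1617
>> dayspinner drift(n: 252)
<< 1725-10-04

Answer: 1725-01-25


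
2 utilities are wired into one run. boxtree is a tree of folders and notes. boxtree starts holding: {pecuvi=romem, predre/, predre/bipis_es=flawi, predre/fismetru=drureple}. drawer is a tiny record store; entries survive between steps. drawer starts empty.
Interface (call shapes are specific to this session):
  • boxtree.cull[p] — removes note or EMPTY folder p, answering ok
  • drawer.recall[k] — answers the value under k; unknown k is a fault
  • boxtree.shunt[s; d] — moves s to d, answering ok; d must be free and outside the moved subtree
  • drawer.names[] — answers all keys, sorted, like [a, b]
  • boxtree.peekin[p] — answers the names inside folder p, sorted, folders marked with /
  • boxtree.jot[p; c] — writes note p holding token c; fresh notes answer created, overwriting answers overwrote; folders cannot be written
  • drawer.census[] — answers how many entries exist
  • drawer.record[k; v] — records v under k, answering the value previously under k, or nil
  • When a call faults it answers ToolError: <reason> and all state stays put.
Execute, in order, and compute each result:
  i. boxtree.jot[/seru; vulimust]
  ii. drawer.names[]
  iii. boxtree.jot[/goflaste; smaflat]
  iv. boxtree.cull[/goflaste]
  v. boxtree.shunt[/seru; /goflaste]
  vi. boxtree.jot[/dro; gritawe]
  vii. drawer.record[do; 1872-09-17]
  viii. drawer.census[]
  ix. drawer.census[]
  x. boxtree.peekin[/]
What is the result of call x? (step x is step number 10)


Answer: [dro, goflaste, pecuvi, predre/]

Derivation:
% boxtree.jot(/seru, vulimust) => created
% drawer.names() => []
% boxtree.jot(/goflaste, smaflat) => created
% boxtree.cull(/goflaste) => ok
% boxtree.shunt(/seru, /goflaste) => ok
% boxtree.jot(/dro, gritawe) => created
% drawer.record(do, 1872-09-17) => nil
% drawer.census() => 1
% drawer.census() => 1
% boxtree.peekin(/) => [dro, goflaste, pecuvi, predre/]
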